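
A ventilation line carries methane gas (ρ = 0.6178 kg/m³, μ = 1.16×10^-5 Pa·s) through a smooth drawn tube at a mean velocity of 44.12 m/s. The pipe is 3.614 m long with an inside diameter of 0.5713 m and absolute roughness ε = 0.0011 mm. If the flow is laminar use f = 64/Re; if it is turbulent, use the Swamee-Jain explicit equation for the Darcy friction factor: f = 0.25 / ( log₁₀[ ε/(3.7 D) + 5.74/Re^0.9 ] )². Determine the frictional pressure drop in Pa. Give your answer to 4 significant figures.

Reynolds number Re = ρVD/μ = 0.6178 · 44.12 · 0.5713 / 1.16e-05 = 1.342e+06.
Re > 4000 → turbulent. Relative roughness ε/D = 1.1e-06/0.5713 = 1.93e-06. Swamee-Jain: f = 0.25/(log₁₀[1.93e-06/3.7 + 5.74/1.342e+06^0.9])² = 0.25/(log₁₀[5.2e-07 + 1.75e-05])² = 0.25/(-4.743)² = 0.01111.
Darcy-Weisbach: ΔP = f(L/D)(ρV²/2) = 0.01111·(3.614/0.5713)·(0.6178·44.12²/2) = 0.01111·6.326·601.3 = 42.26 Pa.

ΔP ≈ 42.26 Pa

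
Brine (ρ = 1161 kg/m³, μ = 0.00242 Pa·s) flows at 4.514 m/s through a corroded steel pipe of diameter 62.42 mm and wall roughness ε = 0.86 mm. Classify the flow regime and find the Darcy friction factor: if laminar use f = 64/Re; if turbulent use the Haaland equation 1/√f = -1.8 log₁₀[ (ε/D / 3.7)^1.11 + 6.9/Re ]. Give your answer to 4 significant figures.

Re = ρVD/μ = 1161·4.514·0.06242/0.00242 = 1.352e+05.
Re > 4000 → turbulent. ε/D = 0.00086/0.06242 = 0.0138; Haaland: 1/√f = -1.8 log₁₀[0.00201 + 5.1e-05] = 4.834, so f = 0.0428.

f ≈ 0.04280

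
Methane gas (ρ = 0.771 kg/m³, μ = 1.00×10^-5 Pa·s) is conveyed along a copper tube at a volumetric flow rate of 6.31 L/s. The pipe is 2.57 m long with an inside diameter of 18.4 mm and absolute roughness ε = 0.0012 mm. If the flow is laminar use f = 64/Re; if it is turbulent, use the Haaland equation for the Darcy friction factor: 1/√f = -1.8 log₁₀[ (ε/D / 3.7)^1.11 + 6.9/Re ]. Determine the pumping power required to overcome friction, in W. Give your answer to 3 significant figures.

P ≈ 4.37 W

Q = 6.31 L/s = 6.31/1000 = 0.00631 m³/s.
Cross-sectional area A = πD²/4 = π(0.0184)²/4 = 0.0002659 m²; mean velocity V = Q/A = 0.00631/0.0002659 = 23.73 m/s.
Reynolds number Re = ρVD/μ = 0.771 · 23.73 · 0.0184 / 1e-05 = 3.366e+04.
Re > 4000 → turbulent. Relative roughness ε/D = 1.2e-06/0.0184 = 6.52e-05. Haaland: 1/√f = -1.8 log₁₀[(6.52e-05/3.7)^1.11 + 6.9/3.366e+04] = -1.8 log₁₀[5.29e-06 + 0.000205] = 6.619, so f = 0.02282.
Darcy-Weisbach: ΔP = f(L/D)(ρV²/2) = 0.02282·(2.57/0.0184)·(0.771·23.73²/2) = 0.02282·139.7·217.1 = 692.1 Pa.
Pumping power P = QΔP = 0.00631·692.1 = 4.367 W = 4.37 W.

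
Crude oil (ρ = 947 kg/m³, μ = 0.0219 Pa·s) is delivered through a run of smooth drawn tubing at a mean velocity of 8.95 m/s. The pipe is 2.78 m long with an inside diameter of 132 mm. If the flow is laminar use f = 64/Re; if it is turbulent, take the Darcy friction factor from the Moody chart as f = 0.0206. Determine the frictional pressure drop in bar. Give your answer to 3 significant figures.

ΔP ≈ 0.165 bar

Reynolds number Re = ρVD/μ = 947 · 8.95 · 0.132 / 0.0219 = 5.109e+04.
Re > 4000 → turbulent; use the Moody-chart value f = 0.0206.
Darcy-Weisbach: ΔP = f(L/D)(ρV²/2) = 0.0206·(2.78/0.132)·(947·8.95²/2) = 0.0206·21.06·3.793e+04 = 1.646e+04 Pa.
ΔP = 1.646e+04 Pa = 0.165 bar.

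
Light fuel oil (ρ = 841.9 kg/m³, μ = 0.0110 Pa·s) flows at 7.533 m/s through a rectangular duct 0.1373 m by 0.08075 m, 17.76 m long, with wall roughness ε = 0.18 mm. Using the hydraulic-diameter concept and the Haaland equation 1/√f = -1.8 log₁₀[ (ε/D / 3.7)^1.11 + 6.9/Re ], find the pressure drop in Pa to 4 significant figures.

ΔP ≈ 105700 Pa

Hydraulic diameter D_h = 4A/P = 4·(0.1373·0.08075)/(2·(0.1373+0.08075)) = 0.04435/0.4361 = 0.1017 m.
Re = ρVD_h/μ = 841.9·7.533·0.1017/0.011 = 5.863e+04.
ε/D_h = 0.00018/0.1017 = 0.00177; Haaland gives 1/√f = -1.8 log₁₀[0.000206+0.000118] = 6.281, so f = 0.02535.
ΔP = f(L/D_h)(ρV²/2) = 0.02535·17.76/0.1017·2.389e+04 = 1.057e+05 Pa.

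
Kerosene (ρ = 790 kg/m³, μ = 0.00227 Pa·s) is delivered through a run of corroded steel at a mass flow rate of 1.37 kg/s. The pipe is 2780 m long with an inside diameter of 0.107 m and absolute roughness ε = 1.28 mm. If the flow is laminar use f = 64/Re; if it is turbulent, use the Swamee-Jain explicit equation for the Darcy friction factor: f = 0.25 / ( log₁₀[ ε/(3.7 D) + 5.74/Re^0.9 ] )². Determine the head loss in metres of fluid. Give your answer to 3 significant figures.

A = πD²/4 = π(0.107)²/4 = 0.008992 m²; mean velocity V = ṁ/(ρA) = 1.37/(790 · 0.008992) = 0.1929 m/s.
Reynolds number Re = ρVD/μ = 790 · 0.1929 · 0.107 / 0.00227 = 7182.
Re > 4000 → turbulent. Relative roughness ε/D = 0.00128/0.107 = 0.012. Swamee-Jain: f = 0.25/(log₁₀[0.012/3.7 + 5.74/7182^0.9])² = 0.25/(log₁₀[0.00323 + 0.00194])² = 0.25/(-2.286)² = 0.04784.
Darcy-Weisbach: ΔP = f(L/D)(ρV²/2) = 0.04784·(2780/0.107)·(790·0.1929²/2) = 0.04784·2.598e+04·14.69 = 1.826e+04 Pa.
Head loss h_f = ΔP/(ρg) = 1.826e+04/(790·9.81) = 2.36 m.

h_f ≈ 2.36 m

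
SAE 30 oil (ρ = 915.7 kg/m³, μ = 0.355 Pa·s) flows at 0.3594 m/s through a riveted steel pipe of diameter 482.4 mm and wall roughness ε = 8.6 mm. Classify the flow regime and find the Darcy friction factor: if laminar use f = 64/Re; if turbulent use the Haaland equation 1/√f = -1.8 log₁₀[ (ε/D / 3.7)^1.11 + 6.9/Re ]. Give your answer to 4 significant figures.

f ≈ 0.1431

Re = ρVD/μ = 915.7·0.3594·0.4824/0.355 = 447.2.
Re < 2300 → laminar, so f = 64/Re = 0.1431 (roughness is irrelevant in laminar flow).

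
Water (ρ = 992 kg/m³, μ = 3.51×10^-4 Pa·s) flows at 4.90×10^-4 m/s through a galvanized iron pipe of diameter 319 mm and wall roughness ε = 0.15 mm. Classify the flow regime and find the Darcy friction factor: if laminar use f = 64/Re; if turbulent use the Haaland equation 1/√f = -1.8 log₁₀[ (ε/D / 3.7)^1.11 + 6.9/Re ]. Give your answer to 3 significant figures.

Re = ρVD/μ = 992·0.00049·0.319/0.000351 = 441.8.
Re < 2300 → laminar, so f = 64/Re = 0.1449 (roughness is irrelevant in laminar flow).

f ≈ 0.145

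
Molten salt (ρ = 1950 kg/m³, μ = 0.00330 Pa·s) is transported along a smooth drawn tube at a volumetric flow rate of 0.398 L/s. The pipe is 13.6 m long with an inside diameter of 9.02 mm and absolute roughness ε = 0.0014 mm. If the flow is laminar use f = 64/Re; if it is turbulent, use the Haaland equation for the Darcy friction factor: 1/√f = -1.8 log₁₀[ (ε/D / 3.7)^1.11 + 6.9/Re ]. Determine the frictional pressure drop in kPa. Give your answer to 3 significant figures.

ΔP ≈ 1320 kPa

Q = 0.398 L/s = 0.398/1000 = 0.000398 m³/s.
Cross-sectional area A = πD²/4 = π(0.00902)²/4 = 6.39e-05 m²; mean velocity V = Q/A = 0.000398/6.39e-05 = 6.228 m/s.
Reynolds number Re = ρVD/μ = 1950 · 6.228 · 0.00902 / 0.0033 = 3.32e+04.
Re > 4000 → turbulent. Relative roughness ε/D = 1.4e-06/0.00902 = 0.000155. Haaland: 1/√f = -1.8 log₁₀[(0.000155/3.7)^1.11 + 6.9/3.32e+04] = -1.8 log₁₀[1.38e-05 + 0.000208] = 6.578, so f = 0.02311.
Darcy-Weisbach: ΔP = f(L/D)(ρV²/2) = 0.02311·(13.6/0.00902)·(1950·6.228²/2) = 0.02311·1508·3.782e+04 = 1.318e+06 Pa.
ΔP = 1.318e+06 Pa = 1320 kPa.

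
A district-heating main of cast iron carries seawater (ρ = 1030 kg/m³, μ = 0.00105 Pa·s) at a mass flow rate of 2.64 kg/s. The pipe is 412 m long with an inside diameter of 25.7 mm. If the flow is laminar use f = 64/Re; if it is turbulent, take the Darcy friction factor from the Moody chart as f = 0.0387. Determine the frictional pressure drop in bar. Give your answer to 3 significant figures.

ΔP ≈ 78.0 bar

A = πD²/4 = π(0.0257)²/4 = 0.0005187 m²; mean velocity V = ṁ/(ρA) = 2.64/(1030 · 0.0005187) = 4.941 m/s.
Reynolds number Re = ρVD/μ = 1030 · 4.941 · 0.0257 / 0.00105 = 1.246e+05.
Re > 4000 → turbulent; use the Moody-chart value f = 0.0387.
Darcy-Weisbach: ΔP = f(L/D)(ρV²/2) = 0.0387·(412/0.0257)·(1030·4.941²/2) = 0.0387·1.603e+04·1.257e+04 = 7.8e+06 Pa.
ΔP = 7.8e+06 Pa = 78.0 bar.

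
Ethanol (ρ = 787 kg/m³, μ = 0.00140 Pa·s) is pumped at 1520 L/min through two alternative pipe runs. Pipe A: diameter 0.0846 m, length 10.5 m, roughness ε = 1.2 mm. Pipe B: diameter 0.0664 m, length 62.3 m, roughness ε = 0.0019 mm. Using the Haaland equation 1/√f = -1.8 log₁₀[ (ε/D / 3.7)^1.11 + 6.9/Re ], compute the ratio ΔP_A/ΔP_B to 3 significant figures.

Pipe A: V = Q/A = 0.02533/0.005621 = 4.507 m/s; Re = 2.143e+05; ε/D = 0.0142; Haaland → f = 0.04312; ΔP_A = f(L/D)(ρV²/2) = 4.277e+04 Pa.
Pipe B: V = Q/A = 0.02533/0.003463 = 7.316 m/s; Re = 2.731e+05; ε/D = 2.86e-05; Haaland → f = 0.01483; ΔP_B = f(L/D)(ρV²/2) = 2.93e+05 Pa.
ΔP_A/ΔP_B = 4.277e+04/2.93e+05 = 0.146.

ΔP_A/ΔP_B ≈ 0.146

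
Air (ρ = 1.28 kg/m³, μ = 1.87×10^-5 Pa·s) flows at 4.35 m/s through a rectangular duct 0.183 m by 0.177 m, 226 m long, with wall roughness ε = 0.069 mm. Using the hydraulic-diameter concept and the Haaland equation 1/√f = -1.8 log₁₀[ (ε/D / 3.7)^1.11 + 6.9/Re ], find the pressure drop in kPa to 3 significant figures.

Hydraulic diameter D_h = 4A/P = 4·(0.183·0.177)/(2·(0.183+0.177)) = 0.1296/0.72 = 0.1799 m.
Re = ρVD_h/μ = 1.28·4.35·0.1799/1.87e-05 = 5.358e+04.
ε/D_h = 6.9e-05/0.1799 = 0.000383; Haaland gives 1/√f = -1.8 log₁₀[3.78e-05+0.000129] = 6.801, so f = 0.02162.
ΔP = f(L/D_h)(ρV²/2) = 0.02162·226/0.1799·12.11 = 328.8 Pa.
ΔP = 0.329 kPa.

ΔP ≈ 0.329 kPa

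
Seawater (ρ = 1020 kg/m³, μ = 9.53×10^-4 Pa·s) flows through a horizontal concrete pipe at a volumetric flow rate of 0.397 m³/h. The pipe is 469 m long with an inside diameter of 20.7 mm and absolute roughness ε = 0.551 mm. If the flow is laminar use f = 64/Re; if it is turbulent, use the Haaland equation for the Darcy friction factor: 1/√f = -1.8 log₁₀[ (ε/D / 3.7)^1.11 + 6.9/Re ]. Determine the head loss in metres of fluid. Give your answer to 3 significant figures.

h_f ≈ 7.30 m

Q = 0.397 m³/h = 0.397/3600 = 0.0001103 m³/s.
Cross-sectional area A = πD²/4 = π(0.0207)²/4 = 0.0003365 m²; mean velocity V = Q/A = 0.0001103/0.0003365 = 0.3277 m/s.
Reynolds number Re = ρVD/μ = 1020 · 0.3277 · 0.0207 / 0.000953 = 7260.
Re > 4000 → turbulent. Relative roughness ε/D = 0.000551/0.0207 = 0.0266. Haaland: 1/√f = -1.8 log₁₀[(0.0266/3.7)^1.11 + 6.9/7260] = -1.8 log₁₀[0.00418 + 0.00095] = 4.122, so f = 0.05887.
Darcy-Weisbach: ΔP = f(L/D)(ρV²/2) = 0.05887·(469/0.0207)·(1020·0.3277²/2) = 0.05887·2.266e+04·54.76 = 7.304e+04 Pa.
Head loss h_f = ΔP/(ρg) = 7.304e+04/(1020·9.81) = 7.30 m.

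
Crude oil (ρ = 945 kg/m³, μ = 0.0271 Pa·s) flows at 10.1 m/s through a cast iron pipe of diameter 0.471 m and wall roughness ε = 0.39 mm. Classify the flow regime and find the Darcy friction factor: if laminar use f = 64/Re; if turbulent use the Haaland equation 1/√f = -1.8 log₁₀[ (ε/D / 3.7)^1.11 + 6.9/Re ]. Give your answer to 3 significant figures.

f ≈ 0.0205

Re = ρVD/μ = 945·10.1·0.471/0.0271 = 1.659e+05.
Re > 4000 → turbulent. ε/D = 0.00039/0.471 = 0.000828; Haaland: 1/√f = -1.8 log₁₀[8.88e-05 + 4.16e-05] = 6.993, so f = 0.02045.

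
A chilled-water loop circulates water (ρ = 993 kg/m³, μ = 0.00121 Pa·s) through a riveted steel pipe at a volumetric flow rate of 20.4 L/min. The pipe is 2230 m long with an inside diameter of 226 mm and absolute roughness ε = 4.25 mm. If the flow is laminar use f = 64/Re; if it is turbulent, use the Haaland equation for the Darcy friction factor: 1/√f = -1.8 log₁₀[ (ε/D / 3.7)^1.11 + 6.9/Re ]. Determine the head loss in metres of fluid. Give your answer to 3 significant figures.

h_f ≈ 0.00147 m

Q = 20.4 L/min = 20.4/60000 = 0.00034 m³/s.
Cross-sectional area A = πD²/4 = π(0.226)²/4 = 0.04011 m²; mean velocity V = Q/A = 0.00034/0.04011 = 0.008476 m/s.
Reynolds number Re = ρVD/μ = 993 · 0.008476 · 0.226 / 0.00121 = 1572.
Re < 2300 → laminar flow, so f = 64/Re = 64/1572 = 0.04071 (the turbulent correlation is not needed).
Darcy-Weisbach: ΔP = f(L/D)(ρV²/2) = 0.04071·(2230/0.226)·(993·0.008476²/2) = 0.04071·9867·0.03567 = 14.33 Pa.
Head loss h_f = ΔP/(ρg) = 14.33/(993·9.81) = 0.00147 m.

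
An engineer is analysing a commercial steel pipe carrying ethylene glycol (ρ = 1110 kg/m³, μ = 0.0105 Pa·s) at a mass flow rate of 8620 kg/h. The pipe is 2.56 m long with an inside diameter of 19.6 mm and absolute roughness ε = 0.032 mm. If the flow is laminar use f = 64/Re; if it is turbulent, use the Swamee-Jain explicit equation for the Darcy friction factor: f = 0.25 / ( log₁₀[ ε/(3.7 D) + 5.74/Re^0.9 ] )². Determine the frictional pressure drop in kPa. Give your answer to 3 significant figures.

ΔP ≈ 115 kPa

ṁ = 8620 kg/h = 8620/3600 = 2.394 kg/s.
A = πD²/4 = π(0.0196)²/4 = 0.0003017 m²; mean velocity V = ṁ/(ρA) = 2.394/(1110 · 0.0003017) = 7.15 m/s.
Reynolds number Re = ρVD/μ = 1110 · 7.15 · 0.0196 / 0.0105 = 1.481e+04.
Re > 4000 → turbulent. Relative roughness ε/D = 3.2e-05/0.0196 = 0.00163. Swamee-Jain: f = 0.25/(log₁₀[0.00163/3.7 + 5.74/1.481e+04^0.9])² = 0.25/(log₁₀[0.000441 + 0.00101])² = 0.25/(-2.838)² = 0.03105.
Darcy-Weisbach: ΔP = f(L/D)(ρV²/2) = 0.03105·(2.56/0.0196)·(1110·7.15²/2) = 0.03105·130.6·2.837e+04 = 1.15e+05 Pa.
ΔP = 1.15e+05 Pa = 115 kPa.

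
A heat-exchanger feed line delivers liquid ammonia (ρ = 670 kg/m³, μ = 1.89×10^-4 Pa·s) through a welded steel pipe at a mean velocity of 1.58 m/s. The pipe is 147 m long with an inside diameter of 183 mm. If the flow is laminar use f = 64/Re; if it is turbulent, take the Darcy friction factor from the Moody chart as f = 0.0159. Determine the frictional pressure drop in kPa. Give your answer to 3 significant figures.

ΔP ≈ 10.7 kPa

Reynolds number Re = ρVD/μ = 670 · 1.58 · 0.183 / 0.000189 = 1.025e+06.
Re > 4000 → turbulent; use the Moody-chart value f = 0.0159.
Darcy-Weisbach: ΔP = f(L/D)(ρV²/2) = 0.0159·(147/0.183)·(670·1.58²/2) = 0.0159·803.3·836.3 = 1.068e+04 Pa.
ΔP = 1.068e+04 Pa = 10.7 kPa.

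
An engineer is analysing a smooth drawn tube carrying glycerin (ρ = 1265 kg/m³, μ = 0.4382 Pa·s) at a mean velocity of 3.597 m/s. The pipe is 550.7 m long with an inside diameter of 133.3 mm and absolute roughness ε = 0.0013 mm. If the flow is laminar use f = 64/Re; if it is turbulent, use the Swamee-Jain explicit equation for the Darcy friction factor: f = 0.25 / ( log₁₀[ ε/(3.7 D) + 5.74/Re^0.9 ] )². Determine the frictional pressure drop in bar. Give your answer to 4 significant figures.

Reynolds number Re = ρVD/μ = 1265 · 3.597 · 0.1333 / 0.438 = 1384.
Re < 2300 → laminar flow, so f = 64/Re = 64/1384 = 0.04624 (the turbulent correlation is not needed).
Darcy-Weisbach: ΔP = f(L/D)(ρV²/2) = 0.04624·(550.7/0.1333)·(1265·3.597²/2) = 0.04624·4131·8184 = 1.563e+06 Pa.
ΔP = 1.563e+06 Pa = 15.63 bar.

ΔP ≈ 15.63 bar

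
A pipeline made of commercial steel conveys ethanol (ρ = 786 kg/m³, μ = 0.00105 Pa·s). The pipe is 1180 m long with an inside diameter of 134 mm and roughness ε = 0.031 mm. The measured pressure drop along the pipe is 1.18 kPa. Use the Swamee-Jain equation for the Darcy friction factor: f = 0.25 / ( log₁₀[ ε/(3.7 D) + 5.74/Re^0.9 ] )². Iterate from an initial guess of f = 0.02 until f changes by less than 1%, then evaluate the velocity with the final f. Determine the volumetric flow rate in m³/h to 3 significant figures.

Q ≈ 5.33 m³/h

Rearranging Darcy-Weisbach: V = √(2·ΔP·D/(f·L·ρ)). With ε/D = 3.1e-05/0.134 = 0.000231, iterate starting from f = 0.02:
  f = 0.02 → V = √(2·1180·0.134/(0.02·1180·786)) = 0.1306 m/s; Re = ρVD/μ = 1.31e+04; f → 0.02926
  f = 0.02926 → V = 0.108 m/s; Re = 1.083e+04; f → 0.03073
  f = 0.03073 → V = 0.1053 m/s; Re = 1.057e+04; f → 0.03092
Converged (Δf/f < 1%). With the final f = 0.03092: V = √(2·1180·0.134/(0.03092·1180·786)) = 0.105 m/s.
Q = V·A = 0.105·(π/4·0.134²) = 0.001481 m³/s = 5.33 m³/h.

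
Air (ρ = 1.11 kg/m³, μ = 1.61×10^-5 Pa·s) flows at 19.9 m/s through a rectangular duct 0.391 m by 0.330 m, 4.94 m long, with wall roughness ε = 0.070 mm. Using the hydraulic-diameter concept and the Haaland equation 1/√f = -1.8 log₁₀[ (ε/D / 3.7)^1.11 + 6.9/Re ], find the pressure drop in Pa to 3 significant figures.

Hydraulic diameter D_h = 4A/P = 4·(0.391·0.33)/(2·(0.391+0.33)) = 0.5161/1.442 = 0.3579 m.
Re = ρVD_h/μ = 1.11·19.9·0.3579/1.61e-05 = 4.911e+05.
ε/D_h = 7e-05/0.3579 = 0.000196; Haaland gives 1/√f = -1.8 log₁₀[1.79e-05+1.41e-05] = 8.092, so f = 0.01527.
ΔP = f(L/D_h)(ρV²/2) = 0.01527·4.94/0.3579·219.8 = 46.33 Pa.

ΔP ≈ 46.3 Pa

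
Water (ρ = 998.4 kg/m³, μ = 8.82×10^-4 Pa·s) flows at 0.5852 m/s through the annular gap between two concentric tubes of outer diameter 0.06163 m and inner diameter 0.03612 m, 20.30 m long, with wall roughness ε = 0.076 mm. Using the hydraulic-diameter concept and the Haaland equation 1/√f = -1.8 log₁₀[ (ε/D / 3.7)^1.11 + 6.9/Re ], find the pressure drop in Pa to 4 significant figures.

ΔP ≈ 4341 Pa

Hydraulic diameter D_h = 4A/P = D_o - D_i = 0.06163 - 0.03612 = 0.02551 m.
Re = ρVD_h/μ = 998.4·0.5852·0.02551/0.000882 = 1.69e+04.
ε/D_h = 7.6e-05/0.02551 = 0.00298; Haaland gives 1/√f = -1.8 log₁₀[0.000368+0.000408] = 5.598, so f = 0.03191.
ΔP = f(L/D_h)(ρV²/2) = 0.03191·20.3/0.02551·171 = 4341 Pa.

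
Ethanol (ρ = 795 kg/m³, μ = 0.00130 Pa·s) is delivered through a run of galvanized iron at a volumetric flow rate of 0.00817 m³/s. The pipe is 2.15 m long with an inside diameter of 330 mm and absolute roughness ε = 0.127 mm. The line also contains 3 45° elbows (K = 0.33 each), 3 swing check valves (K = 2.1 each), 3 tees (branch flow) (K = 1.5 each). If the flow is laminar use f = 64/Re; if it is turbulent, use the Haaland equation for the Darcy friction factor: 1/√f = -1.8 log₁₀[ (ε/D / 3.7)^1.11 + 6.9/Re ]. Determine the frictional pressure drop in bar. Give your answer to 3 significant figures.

Cross-sectional area A = πD²/4 = π(0.33)²/4 = 0.08553 m²; mean velocity V = Q/A = 0.00817/0.08553 = 0.09552 m/s.
Reynolds number Re = ρVD/μ = 795 · 0.09552 · 0.33 / 0.0013 = 1.928e+04.
Re > 4000 → turbulent. Relative roughness ε/D = 0.000127/0.33 = 0.000385. Haaland: 1/√f = -1.8 log₁₀[(0.000385/3.7)^1.11 + 6.9/1.928e+04] = -1.8 log₁₀[3.79e-05 + 0.000358] = 6.124, so f = 0.02666.
Total minor-loss coefficient ΣK = 3·0.33 + 3·2.1 + 3·1.5 = 11.8.
ΔP = [f·L/D + ΣK]·(ρV²/2) = [0.02666·2.15/0.33 + 11.8]·(795·0.09552²/2) = [0.1737 + 11.8]·3.627 = 43.39 Pa.
ΔP = 43.39 Pa = 4.34×10^-4 bar.

ΔP ≈ 4.34×10^-4 bar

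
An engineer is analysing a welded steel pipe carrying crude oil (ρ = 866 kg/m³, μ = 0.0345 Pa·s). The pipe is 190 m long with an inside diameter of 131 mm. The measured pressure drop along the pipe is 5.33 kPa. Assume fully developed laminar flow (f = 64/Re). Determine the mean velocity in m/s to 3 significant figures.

V ≈ 0.436 m/s

For laminar flow, f = 64/Re with Re = ρVD/μ, so Darcy-Weisbach reduces to ΔP = 32μLV/D². Solving for V: V = ΔP·D²/(32μL) = 5330·(0.131)²/(32·0.0345·190) = 0.4361 m/s.
Check: Re = ρVD/μ = 866·0.4361·0.131/0.0345 = 1434 < 2300, so the laminar assumption holds.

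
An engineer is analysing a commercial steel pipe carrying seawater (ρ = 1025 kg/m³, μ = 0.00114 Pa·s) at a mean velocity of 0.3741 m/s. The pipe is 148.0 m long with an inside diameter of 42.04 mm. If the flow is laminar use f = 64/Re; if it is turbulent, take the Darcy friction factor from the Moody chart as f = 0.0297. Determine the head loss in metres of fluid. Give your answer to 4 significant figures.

Reynolds number Re = ρVD/μ = 1025 · 0.3741 · 0.04204 / 0.00114 = 1.414e+04.
Re > 4000 → turbulent; use the Moody-chart value f = 0.0297.
Darcy-Weisbach: ΔP = f(L/D)(ρV²/2) = 0.0297·(148/0.04204)·(1025·0.3741²/2) = 0.0297·3520·71.72 = 7499 Pa.
Head loss h_f = ΔP/(ρg) = 7499/(1025·9.81) = 0.7458 m.

h_f ≈ 0.7458 m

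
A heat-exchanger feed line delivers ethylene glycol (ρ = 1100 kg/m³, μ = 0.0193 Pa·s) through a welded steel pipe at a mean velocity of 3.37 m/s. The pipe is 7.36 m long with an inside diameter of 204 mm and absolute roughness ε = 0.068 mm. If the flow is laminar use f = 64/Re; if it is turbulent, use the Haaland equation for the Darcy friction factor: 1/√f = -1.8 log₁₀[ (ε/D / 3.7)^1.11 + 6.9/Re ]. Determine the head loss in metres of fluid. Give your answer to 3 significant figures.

Reynolds number Re = ρVD/μ = 1100 · 3.37 · 0.204 / 0.0193 = 3.918e+04.
Re > 4000 → turbulent. Relative roughness ε/D = 6.8e-05/0.204 = 0.000333. Haaland: 1/√f = -1.8 log₁₀[(0.000333/3.7)^1.11 + 6.9/3.918e+04] = -1.8 log₁₀[3.23e-05 + 0.000176] = 6.626, so f = 0.02278.
Darcy-Weisbach: ΔP = f(L/D)(ρV²/2) = 0.02278·(7.36/0.204)·(1100·3.37²/2) = 0.02278·36.08·6246 = 5133 Pa.
Head loss h_f = ΔP/(ρg) = 5133/(1100·9.81) = 0.476 m.

h_f ≈ 0.476 m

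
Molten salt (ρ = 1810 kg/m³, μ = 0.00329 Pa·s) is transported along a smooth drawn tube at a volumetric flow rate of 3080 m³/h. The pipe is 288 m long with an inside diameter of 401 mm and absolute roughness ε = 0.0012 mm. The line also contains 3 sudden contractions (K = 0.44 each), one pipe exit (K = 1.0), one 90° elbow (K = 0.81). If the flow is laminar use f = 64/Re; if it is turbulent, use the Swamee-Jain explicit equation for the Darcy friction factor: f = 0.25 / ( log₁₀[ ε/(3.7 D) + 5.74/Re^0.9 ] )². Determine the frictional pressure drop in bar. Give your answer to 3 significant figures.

Q = 3080 m³/h = 3080/3600 = 0.8556 m³/s.
Cross-sectional area A = πD²/4 = π(0.401)²/4 = 0.1263 m²; mean velocity V = Q/A = 0.8556/0.1263 = 6.774 m/s.
Reynolds number Re = ρVD/μ = 1810 · 6.774 · 0.401 / 0.00329 = 1.495e+06.
Re > 4000 → turbulent. Relative roughness ε/D = 1.2e-06/0.401 = 2.99e-06. Swamee-Jain: f = 0.25/(log₁₀[2.99e-06/3.7 + 5.74/1.495e+06^0.9])² = 0.25/(log₁₀[8.09e-07 + 1.59e-05])² = 0.25/(-4.777)² = 0.01096.
Total minor-loss coefficient ΣK = 3·0.44 + 1·1 + 1·0.81 = 3.13.
ΔP = [f·L/D + ΣK]·(ρV²/2) = [0.01096·288/0.401 + 3.13]·(1810·6.774²/2) = [7.87 + 3.13]·4.153e+04 = 4.568e+05 Pa.
ΔP = 4.568e+05 Pa = 4.57 bar.

ΔP ≈ 4.57 bar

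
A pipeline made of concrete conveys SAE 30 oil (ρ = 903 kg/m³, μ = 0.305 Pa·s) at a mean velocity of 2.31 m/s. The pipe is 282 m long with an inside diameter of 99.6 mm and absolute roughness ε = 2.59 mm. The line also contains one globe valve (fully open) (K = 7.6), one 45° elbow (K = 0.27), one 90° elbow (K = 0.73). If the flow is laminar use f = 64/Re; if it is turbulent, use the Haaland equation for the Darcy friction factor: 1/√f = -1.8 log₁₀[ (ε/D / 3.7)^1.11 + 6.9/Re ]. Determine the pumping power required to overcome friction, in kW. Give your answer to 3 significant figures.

P ≈ 11.9 kW

Reynolds number Re = ρVD/μ = 903 · 2.31 · 0.0996 / 0.305 = 681.2.
Re < 2300 → laminar flow, so f = 64/Re = 64/681.2 = 0.09396 (the turbulent correlation is not needed).
Total minor-loss coefficient ΣK = 1·7.6 + 1·0.27 + 1·0.73 = 8.6.
ΔP = [f·L/D + ΣK]·(ρV²/2) = [0.09396·282/0.0996 + 8.6]·(903·2.31²/2) = [266 + 8.6]·2409 = 6.616e+05 Pa.
Q = V·A = 2.31·0.007791 = 0.018 m³/s.
Pumping power P = QΔP = 0.018·6.616e+05 = 11910 W = 11.9 kW.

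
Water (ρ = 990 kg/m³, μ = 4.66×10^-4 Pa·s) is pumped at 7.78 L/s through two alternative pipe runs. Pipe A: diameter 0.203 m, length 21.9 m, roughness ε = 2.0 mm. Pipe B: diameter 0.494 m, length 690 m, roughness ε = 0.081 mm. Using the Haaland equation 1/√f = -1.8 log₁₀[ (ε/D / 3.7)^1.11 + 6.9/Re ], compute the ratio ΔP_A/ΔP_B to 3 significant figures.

Pipe A: V = Q/A = 0.00778/0.03237 = 0.2404 m/s; Re = 1.037e+05; ε/D = 0.00985; Haaland → f = 0.03833; ΔP_A = f(L/D)(ρV²/2) = 118.3 Pa.
Pipe B: V = Q/A = 0.00778/0.1917 = 0.04059 m/s; Re = 4.26e+04; ε/D = 0.000164; Haaland → f = 0.02192; ΔP_B = f(L/D)(ρV²/2) = 24.97 Pa.
ΔP_A/ΔP_B = 118.3/24.97 = 4.74.

ΔP_A/ΔP_B ≈ 4.74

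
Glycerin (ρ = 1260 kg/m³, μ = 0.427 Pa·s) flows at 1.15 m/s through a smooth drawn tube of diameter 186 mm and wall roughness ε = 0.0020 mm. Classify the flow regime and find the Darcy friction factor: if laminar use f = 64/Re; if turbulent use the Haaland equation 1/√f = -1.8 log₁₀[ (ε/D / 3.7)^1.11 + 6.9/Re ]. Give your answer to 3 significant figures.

Re = ρVD/μ = 1260·1.15·0.186/0.427 = 631.2.
Re < 2300 → laminar, so f = 64/Re = 0.1014 (roughness is irrelevant in laminar flow).

f ≈ 0.101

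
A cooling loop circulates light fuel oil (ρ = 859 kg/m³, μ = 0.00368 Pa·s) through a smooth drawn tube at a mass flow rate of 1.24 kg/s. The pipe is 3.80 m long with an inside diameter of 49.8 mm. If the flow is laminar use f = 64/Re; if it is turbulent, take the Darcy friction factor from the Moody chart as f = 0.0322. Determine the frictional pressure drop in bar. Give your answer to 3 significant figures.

ΔP ≈ 0.00580 bar

A = πD²/4 = π(0.0498)²/4 = 0.001948 m²; mean velocity V = ṁ/(ρA) = 1.24/(859 · 0.001948) = 0.7411 m/s.
Reynolds number Re = ρVD/μ = 859 · 0.7411 · 0.0498 / 0.00368 = 8615.
Re > 4000 → turbulent; use the Moody-chart value f = 0.0322.
Darcy-Weisbach: ΔP = f(L/D)(ρV²/2) = 0.0322·(3.8/0.0498)·(859·0.7411²/2) = 0.0322·76.31·235.9 = 579.6 Pa.
ΔP = 579.6 Pa = 0.00580 bar.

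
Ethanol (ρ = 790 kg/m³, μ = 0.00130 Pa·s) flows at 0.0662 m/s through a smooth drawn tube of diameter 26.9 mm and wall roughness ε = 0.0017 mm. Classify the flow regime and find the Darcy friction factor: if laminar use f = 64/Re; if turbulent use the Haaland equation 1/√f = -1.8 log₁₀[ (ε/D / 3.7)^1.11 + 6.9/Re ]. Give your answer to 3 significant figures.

Re = ρVD/μ = 790·0.0662·0.0269/0.0013 = 1082.
Re < 2300 → laminar, so f = 64/Re = 0.05914 (roughness is irrelevant in laminar flow).

f ≈ 0.0591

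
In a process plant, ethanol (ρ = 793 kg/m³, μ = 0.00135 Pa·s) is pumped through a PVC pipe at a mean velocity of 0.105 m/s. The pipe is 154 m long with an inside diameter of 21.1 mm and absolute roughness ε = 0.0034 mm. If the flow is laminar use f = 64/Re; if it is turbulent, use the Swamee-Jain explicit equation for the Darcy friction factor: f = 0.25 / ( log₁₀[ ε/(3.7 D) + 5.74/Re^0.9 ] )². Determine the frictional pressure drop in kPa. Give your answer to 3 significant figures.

ΔP ≈ 1.57 kPa

Reynolds number Re = ρVD/μ = 793 · 0.105 · 0.0211 / 0.00135 = 1301.
Re < 2300 → laminar flow, so f = 64/Re = 64/1301 = 0.04918 (the turbulent correlation is not needed).
Darcy-Weisbach: ΔP = f(L/D)(ρV²/2) = 0.04918·(154/0.0211)·(793·0.105²/2) = 0.04918·7299·4.371 = 1569 Pa.
ΔP = 1569 Pa = 1.57 kPa.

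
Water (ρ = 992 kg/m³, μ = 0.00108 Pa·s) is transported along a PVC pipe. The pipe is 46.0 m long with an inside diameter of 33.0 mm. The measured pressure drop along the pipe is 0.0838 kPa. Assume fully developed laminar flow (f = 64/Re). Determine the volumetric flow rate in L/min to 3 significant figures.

For laminar flow, f = 64/Re with Re = ρVD/μ, so Darcy-Weisbach reduces to ΔP = 32μLV/D². Solving for V: V = ΔP·D²/(32μL) = 83.8·(0.033)²/(32·0.00108·46) = 0.0574 m/s.
Check: Re = ρVD/μ = 992·0.0574·0.033/0.00108 = 1740 < 2300, so the laminar assumption holds.
Q = V·A = 0.0574·(π/4·0.033²) = 4.91e-05 m³/s = 2.95 L/min.

Q ≈ 2.95 L/min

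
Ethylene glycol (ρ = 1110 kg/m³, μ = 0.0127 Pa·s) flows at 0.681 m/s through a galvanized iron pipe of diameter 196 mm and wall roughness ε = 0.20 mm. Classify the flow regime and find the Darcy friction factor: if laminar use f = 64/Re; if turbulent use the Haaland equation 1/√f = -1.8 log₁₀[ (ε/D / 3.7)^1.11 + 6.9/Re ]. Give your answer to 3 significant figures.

Re = ρVD/μ = 1110·0.681·0.196/0.0127 = 1.167e+04.
Re > 4000 → turbulent. ε/D = 0.0002/0.196 = 0.00102; Haaland: 1/√f = -1.8 log₁₀[0.000112 + 0.000591] = 5.675, so f = 0.03105.

f ≈ 0.0311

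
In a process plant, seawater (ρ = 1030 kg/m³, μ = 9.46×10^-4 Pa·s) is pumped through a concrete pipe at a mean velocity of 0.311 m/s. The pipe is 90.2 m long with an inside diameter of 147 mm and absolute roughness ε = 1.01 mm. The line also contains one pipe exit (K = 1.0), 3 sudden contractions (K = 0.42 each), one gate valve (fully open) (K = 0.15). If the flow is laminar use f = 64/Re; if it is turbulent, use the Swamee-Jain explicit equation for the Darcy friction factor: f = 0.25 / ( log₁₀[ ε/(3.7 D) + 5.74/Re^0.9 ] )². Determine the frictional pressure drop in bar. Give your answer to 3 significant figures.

Reynolds number Re = ρVD/μ = 1030 · 0.311 · 0.147 / 0.000946 = 4.978e+04.
Re > 4000 → turbulent. Relative roughness ε/D = 0.00101/0.147 = 0.00687. Swamee-Jain: f = 0.25/(log₁₀[0.00687/3.7 + 5.74/4.978e+04^0.9])² = 0.25/(log₁₀[0.00186 + 0.00034])² = 0.25/(-2.658)² = 0.03538.
Total minor-loss coefficient ΣK = 1·1 + 3·0.42 + 1·0.15 = 2.41.
ΔP = [f·L/D + ΣK]·(ρV²/2) = [0.03538·90.2/0.147 + 2.41]·(1030·0.311²/2) = [21.71 + 2.41]·49.81 = 1201 Pa.
ΔP = 1201 Pa = 0.0120 bar.

ΔP ≈ 0.0120 bar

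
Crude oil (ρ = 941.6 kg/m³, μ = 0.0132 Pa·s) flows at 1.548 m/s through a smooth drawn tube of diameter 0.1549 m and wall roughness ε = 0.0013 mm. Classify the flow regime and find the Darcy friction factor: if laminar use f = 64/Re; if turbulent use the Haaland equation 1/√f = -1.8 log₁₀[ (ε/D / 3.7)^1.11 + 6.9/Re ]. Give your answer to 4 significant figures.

Re = ρVD/μ = 941.6·1.548·0.1549/0.0132 = 1.71e+04.
Re > 4000 → turbulent. ε/D = 1.3e-06/0.1549 = 8.39e-06; Haaland: 1/√f = -1.8 log₁₀[5.43e-07 + 0.000403] = 6.109, so f = 0.0268.

f ≈ 0.02680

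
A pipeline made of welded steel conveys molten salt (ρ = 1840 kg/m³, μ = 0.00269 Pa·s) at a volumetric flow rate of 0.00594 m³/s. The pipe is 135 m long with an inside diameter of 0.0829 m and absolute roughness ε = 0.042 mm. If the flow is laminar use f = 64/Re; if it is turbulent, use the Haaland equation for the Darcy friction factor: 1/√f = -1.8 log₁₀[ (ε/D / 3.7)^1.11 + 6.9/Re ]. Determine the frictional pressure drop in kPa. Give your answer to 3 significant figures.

Cross-sectional area A = πD²/4 = π(0.0829)²/4 = 0.005398 m²; mean velocity V = Q/A = 0.00594/0.005398 = 1.1 m/s.
Reynolds number Re = ρVD/μ = 1840 · 1.1 · 0.0829 / 0.00269 = 6.24e+04.
Re > 4000 → turbulent. Relative roughness ε/D = 4.2e-05/0.0829 = 0.000507. Haaland: 1/√f = -1.8 log₁₀[(0.000507/3.7)^1.11 + 6.9/6.24e+04] = -1.8 log₁₀[5.15e-05 + 0.000111] = 6.823, so f = 0.02148.
Darcy-Weisbach: ΔP = f(L/D)(ρV²/2) = 0.02148·(135/0.0829)·(1840·1.1²/2) = 0.02148·1628·1114 = 3.898e+04 Pa.
ΔP = 3.898e+04 Pa = 39.0 kPa.

ΔP ≈ 39.0 kPa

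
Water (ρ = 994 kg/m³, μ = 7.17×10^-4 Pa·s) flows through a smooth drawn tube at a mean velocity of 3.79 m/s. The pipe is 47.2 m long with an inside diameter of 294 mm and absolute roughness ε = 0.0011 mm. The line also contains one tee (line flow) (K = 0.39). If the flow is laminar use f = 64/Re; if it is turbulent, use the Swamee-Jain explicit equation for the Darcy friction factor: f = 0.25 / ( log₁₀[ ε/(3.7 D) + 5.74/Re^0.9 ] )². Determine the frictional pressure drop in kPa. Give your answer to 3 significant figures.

Reynolds number Re = ρVD/μ = 994 · 3.79 · 0.294 / 0.000717 = 1.545e+06.
Re > 4000 → turbulent. Relative roughness ε/D = 1.1e-06/0.294 = 3.74e-06. Swamee-Jain: f = 0.25/(log₁₀[3.74e-06/3.7 + 5.74/1.545e+06^0.9])² = 0.25/(log₁₀[1.01e-06 + 1.55e-05])² = 0.25/(-4.784)² = 0.01093.
Total minor-loss coefficient ΣK = 1·0.39 = 0.39.
ΔP = [f·L/D + ΣK]·(ρV²/2) = [0.01093·47.2/0.294 + 0.39]·(994·3.79²/2) = [1.754 + 0.39]·7139 = 1.531e+04 Pa.
ΔP = 1.531e+04 Pa = 15.3 kPa.

ΔP ≈ 15.3 kPa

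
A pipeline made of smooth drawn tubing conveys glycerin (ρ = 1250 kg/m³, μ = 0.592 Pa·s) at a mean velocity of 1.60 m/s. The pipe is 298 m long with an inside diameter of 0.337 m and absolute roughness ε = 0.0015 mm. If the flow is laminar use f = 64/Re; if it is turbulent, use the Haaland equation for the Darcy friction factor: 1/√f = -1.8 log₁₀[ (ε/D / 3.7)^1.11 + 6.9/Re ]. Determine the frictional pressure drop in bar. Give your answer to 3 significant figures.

Reynolds number Re = ρVD/μ = 1250 · 1.6 · 0.337 / 0.592 = 1139.
Re < 2300 → laminar flow, so f = 64/Re = 64/1139 = 0.05621 (the turbulent correlation is not needed).
Darcy-Weisbach: ΔP = f(L/D)(ρV²/2) = 0.05621·(298/0.337)·(1250·1.6²/2) = 0.05621·884.3·1600 = 7.953e+04 Pa.
ΔP = 7.953e+04 Pa = 0.795 bar.

ΔP ≈ 0.795 bar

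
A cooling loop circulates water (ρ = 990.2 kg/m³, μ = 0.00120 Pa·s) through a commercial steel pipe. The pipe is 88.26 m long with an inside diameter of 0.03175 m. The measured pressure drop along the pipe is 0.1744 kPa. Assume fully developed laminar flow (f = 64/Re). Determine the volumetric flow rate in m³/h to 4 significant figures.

Q ≈ 0.1478 m³/h

For laminar flow, f = 64/Re with Re = ρVD/μ, so Darcy-Weisbach reduces to ΔP = 32μLV/D². Solving for V: V = ΔP·D²/(32μL) = 174.4·(0.03175)²/(32·0.0012·88.26) = 0.05187 m/s.
Check: Re = ρVD/μ = 990.2·0.05187·0.03175/0.0012 = 1359 < 2300, so the laminar assumption holds.
Q = V·A = 0.05187·(π/4·0.03175²) = 4.107e-05 m³/s = 0.1478 m³/h.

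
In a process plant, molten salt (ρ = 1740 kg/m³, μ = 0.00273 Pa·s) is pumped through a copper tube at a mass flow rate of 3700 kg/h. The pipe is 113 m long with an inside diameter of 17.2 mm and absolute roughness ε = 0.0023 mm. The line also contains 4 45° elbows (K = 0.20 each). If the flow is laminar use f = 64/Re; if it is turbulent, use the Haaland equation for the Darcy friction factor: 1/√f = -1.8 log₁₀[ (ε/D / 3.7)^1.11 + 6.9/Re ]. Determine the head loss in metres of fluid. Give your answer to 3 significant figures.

h_f ≈ 52.2 m

ṁ = 3700 kg/h = 3700/3600 = 1.028 kg/s.
A = πD²/4 = π(0.0172)²/4 = 0.0002324 m²; mean velocity V = ṁ/(ρA) = 1.028/(1740 · 0.0002324) = 2.542 m/s.
Reynolds number Re = ρVD/μ = 1740 · 2.542 · 0.0172 / 0.00273 = 2.787e+04.
Re > 4000 → turbulent. Relative roughness ε/D = 2.3e-06/0.0172 = 0.000134. Haaland: 1/√f = -1.8 log₁₀[(0.000134/3.7)^1.11 + 6.9/2.787e+04] = -1.8 log₁₀[1.17e-05 + 0.000248] = 6.455, so f = 0.024.
Total minor-loss coefficient ΣK = 4·0.2 = 0.8.
ΔP = [f·L/D + ΣK]·(ρV²/2) = [0.024·113/0.0172 + 0.8]·(1740·2.542²/2) = [157.7 + 0.8]·5622 = 8.91e+05 Pa.
Head loss h_f = ΔP/(ρg) = 8.91e+05/(1740·9.81) = 52.2 m.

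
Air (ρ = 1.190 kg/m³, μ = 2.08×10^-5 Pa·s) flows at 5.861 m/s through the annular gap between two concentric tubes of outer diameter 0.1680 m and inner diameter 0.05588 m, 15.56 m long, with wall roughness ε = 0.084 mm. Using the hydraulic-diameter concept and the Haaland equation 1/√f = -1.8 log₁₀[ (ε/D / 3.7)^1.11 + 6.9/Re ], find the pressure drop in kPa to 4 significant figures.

ΔP ≈ 0.06831 kPa

Hydraulic diameter D_h = 4A/P = D_o - D_i = 0.168 - 0.05588 = 0.1121 m.
Re = ρVD_h/μ = 1.19·5.861·0.1121/2.08e-05 = 3.76e+04.
ε/D_h = 8.4e-05/0.1121 = 0.000749; Haaland gives 1/√f = -1.8 log₁₀[7.95e-05+0.000184] = 6.444, so f = 0.02408.
ΔP = f(L/D_h)(ρV²/2) = 0.02408·15.56/0.1121·20.44 = 68.31 Pa.
ΔP = 0.06831 kPa.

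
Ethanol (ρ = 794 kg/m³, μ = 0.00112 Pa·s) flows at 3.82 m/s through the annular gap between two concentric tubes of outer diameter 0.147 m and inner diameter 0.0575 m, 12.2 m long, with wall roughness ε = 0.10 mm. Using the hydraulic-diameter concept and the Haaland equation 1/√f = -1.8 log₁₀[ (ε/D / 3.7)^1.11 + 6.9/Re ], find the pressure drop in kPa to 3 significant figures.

ΔP ≈ 16.7 kPa

Hydraulic diameter D_h = 4A/P = D_o - D_i = 0.147 - 0.0575 = 0.0895 m.
Re = ρVD_h/μ = 794·3.82·0.0895/0.00112 = 2.424e+05.
ε/D_h = 0.0001/0.0895 = 0.00112; Haaland gives 1/√f = -1.8 log₁₀[0.000124+2.85e-05] = 6.871, so f = 0.02118.
ΔP = f(L/D_h)(ρV²/2) = 0.02118·12.2/0.0895·5793 = 1.673e+04 Pa.
ΔP = 16.7 kPa.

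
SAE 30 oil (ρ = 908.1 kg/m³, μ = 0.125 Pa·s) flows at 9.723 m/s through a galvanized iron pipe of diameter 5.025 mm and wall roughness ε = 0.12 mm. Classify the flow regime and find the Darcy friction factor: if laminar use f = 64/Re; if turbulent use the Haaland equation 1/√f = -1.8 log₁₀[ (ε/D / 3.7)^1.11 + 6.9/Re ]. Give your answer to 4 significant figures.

Re = ρVD/μ = 908.1·9.723·0.005025/0.125 = 354.9.
Re < 2300 → laminar, so f = 64/Re = 0.1803 (roughness is irrelevant in laminar flow).

f ≈ 0.1803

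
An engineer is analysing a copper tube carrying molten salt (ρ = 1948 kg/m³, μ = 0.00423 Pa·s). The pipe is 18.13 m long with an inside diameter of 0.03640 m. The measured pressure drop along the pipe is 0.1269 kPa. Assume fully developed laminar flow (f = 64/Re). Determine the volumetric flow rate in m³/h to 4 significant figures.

For laminar flow, f = 64/Re with Re = ρVD/μ, so Darcy-Weisbach reduces to ΔP = 32μLV/D². Solving for V: V = ΔP·D²/(32μL) = 126.9·(0.0364)²/(32·0.00423·18.13) = 0.06851 m/s.
Check: Re = ρVD/μ = 1948·0.06851·0.0364/0.00423 = 1148 < 2300, so the laminar assumption holds.
Q = V·A = 0.06851·(π/4·0.0364²) = 7.13e-05 m³/s = 0.2567 m³/h.

Q ≈ 0.2567 m³/h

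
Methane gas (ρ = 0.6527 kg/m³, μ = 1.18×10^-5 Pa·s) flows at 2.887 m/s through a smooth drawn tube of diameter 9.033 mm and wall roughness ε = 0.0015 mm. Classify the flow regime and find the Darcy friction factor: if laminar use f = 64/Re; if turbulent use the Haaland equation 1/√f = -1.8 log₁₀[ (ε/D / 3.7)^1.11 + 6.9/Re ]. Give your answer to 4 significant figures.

f ≈ 0.04437

Re = ρVD/μ = 0.6527·2.887·0.009033/1.18e-05 = 1442.
Re < 2300 → laminar, so f = 64/Re = 0.04437 (roughness is irrelevant in laminar flow).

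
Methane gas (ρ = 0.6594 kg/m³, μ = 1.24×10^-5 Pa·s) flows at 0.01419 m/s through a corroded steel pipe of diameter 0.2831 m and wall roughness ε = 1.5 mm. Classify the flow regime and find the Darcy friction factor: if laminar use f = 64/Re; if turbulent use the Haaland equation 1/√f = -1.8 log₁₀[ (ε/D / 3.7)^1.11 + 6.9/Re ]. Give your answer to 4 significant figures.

f ≈ 0.2996

Re = ρVD/μ = 0.6594·0.01419·0.2831/1.24e-05 = 213.6.
Re < 2300 → laminar, so f = 64/Re = 0.2996 (roughness is irrelevant in laminar flow).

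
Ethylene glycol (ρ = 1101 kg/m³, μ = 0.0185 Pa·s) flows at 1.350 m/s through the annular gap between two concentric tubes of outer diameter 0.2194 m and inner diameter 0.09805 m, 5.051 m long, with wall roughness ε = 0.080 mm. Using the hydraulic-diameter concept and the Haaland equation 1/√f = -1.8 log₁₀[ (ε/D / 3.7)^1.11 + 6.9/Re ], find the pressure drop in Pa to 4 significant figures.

ΔP ≈ 1333 Pa

Hydraulic diameter D_h = 4A/P = D_o - D_i = 0.2194 - 0.09805 = 0.1214 m.
Re = ρVD_h/μ = 1101·1.35·0.1214/0.0185 = 9750.
ε/D_h = 8e-05/0.1214 = 0.000659; Haaland gives 1/√f = -1.8 log₁₀[6.89e-05+0.000708] = 5.598, so f = 0.03192.
ΔP = f(L/D_h)(ρV²/2) = 0.03192·5.051/0.1214·1003 = 1333 Pa.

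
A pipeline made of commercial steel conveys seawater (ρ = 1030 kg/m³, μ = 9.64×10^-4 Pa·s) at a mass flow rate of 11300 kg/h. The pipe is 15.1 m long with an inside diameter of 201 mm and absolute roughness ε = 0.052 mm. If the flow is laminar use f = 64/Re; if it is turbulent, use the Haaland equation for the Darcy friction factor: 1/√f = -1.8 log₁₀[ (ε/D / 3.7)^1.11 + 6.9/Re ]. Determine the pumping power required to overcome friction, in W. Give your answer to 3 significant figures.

P ≈ 0.0283 W

ṁ = 11300 kg/h = 11300/3600 = 3.139 kg/s.
A = πD²/4 = π(0.201)²/4 = 0.03173 m²; mean velocity V = ṁ/(ρA) = 3.139/(1030 · 0.03173) = 0.09604 m/s.
Reynolds number Re = ρVD/μ = 1030 · 0.09604 · 0.201 / 0.000964 = 2.063e+04.
Re > 4000 → turbulent. Relative roughness ε/D = 5.2e-05/0.201 = 0.000259. Haaland: 1/√f = -1.8 log₁₀[(0.000259/3.7)^1.11 + 6.9/2.063e+04] = -1.8 log₁₀[2.44e-05 + 0.000335] = 6.201, so f = 0.02601.
Darcy-Weisbach: ΔP = f(L/D)(ρV²/2) = 0.02601·(15.1/0.201)·(1030·0.09604²/2) = 0.02601·75.12·4.75 = 9.281 Pa.
Q = ṁ/ρ = 3.139/1030 = 0.003047 m³/s.
Pumping power P = QΔP = 0.003047·9.281 = 0.02828 W = 0.0283 W.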